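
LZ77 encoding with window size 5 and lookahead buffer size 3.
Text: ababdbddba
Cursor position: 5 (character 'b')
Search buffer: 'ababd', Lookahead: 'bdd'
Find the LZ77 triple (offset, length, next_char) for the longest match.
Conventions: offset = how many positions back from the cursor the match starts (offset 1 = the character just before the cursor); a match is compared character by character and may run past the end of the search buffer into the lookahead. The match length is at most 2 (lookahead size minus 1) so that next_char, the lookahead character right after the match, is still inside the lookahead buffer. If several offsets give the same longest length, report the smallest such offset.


Try each offset into the search buffer:
  offset=1 (pos 4, char 'd'): match length 0
  offset=2 (pos 3, char 'b'): match length 2
  offset=3 (pos 2, char 'a'): match length 0
  offset=4 (pos 1, char 'b'): match length 1
  offset=5 (pos 0, char 'a'): match length 0
Longest match has length 2 at offset 2.
next_char = character at position 5 + 2 = 7 -> 'd'

Best match: offset=2, length=2 (matching 'bd' starting at position 3)
LZ77 triple: (2, 2, 'd')


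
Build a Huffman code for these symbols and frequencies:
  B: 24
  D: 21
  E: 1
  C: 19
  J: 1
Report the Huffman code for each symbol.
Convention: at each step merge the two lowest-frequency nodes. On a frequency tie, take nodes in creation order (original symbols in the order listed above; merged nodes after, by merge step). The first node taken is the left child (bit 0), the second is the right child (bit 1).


Huffman tree construction:
Step 1: Merge E(1) + J(1) = 2
Step 2: Merge (E+J)(2) + C(19) = 21
Step 3: Merge D(21) + ((E+J)+C)(21) = 42
Step 4: Merge B(24) + (D+((E+J)+C))(42) = 66
Read each symbol's code off the tree from the root (left child = 0, right child = 1).

Codes:
  B: 0 (length 1)
  D: 10 (length 2)
  E: 1100 (length 4)
  C: 111 (length 3)
  J: 1101 (length 4)
Average code length: 131/66 = 1.9848 bits/symbol


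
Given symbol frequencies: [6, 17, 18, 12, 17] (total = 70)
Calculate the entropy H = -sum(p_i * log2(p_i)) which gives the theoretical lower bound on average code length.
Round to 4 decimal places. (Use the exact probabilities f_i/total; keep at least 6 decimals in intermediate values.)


Per-symbol terms -p_i * log2(p_i) with p_i = f_i/70:
  p = 6/70 = 0.085714: log2(p) = -3.544321, -p*log2(p) = 0.303799
  p = 17/70 = 0.242857: log2(p) = -2.041820, -p*log2(p) = 0.495871
  p = 18/70 = 0.257143: log2(p) = -1.959358, -p*log2(p) = 0.503835
  p = 12/70 = 0.171429: log2(p) = -2.544321, -p*log2(p) = 0.436169
  p = 17/70 = 0.242857: log2(p) = -2.041820, -p*log2(p) = 0.495871
H = 0.303799 + 0.495871 + 0.503835 + 0.436169 + 0.495871 = 2.235545

H = 2.2355 bits/symbol


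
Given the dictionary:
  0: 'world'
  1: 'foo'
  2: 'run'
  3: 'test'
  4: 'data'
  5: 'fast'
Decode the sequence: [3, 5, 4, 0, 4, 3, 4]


Look up each index in the dictionary:
  3 -> 'test'
  5 -> 'fast'
  4 -> 'data'
  0 -> 'world'
  4 -> 'data'
  3 -> 'test'
  4 -> 'data'

Decoded: "test fast data world data test data"


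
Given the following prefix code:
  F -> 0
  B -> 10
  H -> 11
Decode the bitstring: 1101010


Decoding step by step:
Bits 11 -> H
Bits 0 -> F
Bits 10 -> B
Bits 10 -> B


Decoded message: HFBB


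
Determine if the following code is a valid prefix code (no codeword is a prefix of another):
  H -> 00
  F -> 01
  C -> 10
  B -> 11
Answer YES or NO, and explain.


Checking each pair (does one codeword prefix another?):
  H='00' vs F='01': no prefix
  H='00' vs C='10': no prefix
  H='00' vs B='11': no prefix
  F='01' vs H='00': no prefix
  F='01' vs C='10': no prefix
  F='01' vs B='11': no prefix
  C='10' vs H='00': no prefix
  C='10' vs F='01': no prefix
  C='10' vs B='11': no prefix
  B='11' vs H='00': no prefix
  B='11' vs F='01': no prefix
  B='11' vs C='10': no prefix
No violation found over all pairs.

YES -- this is a valid prefix code. No codeword is a prefix of any other codeword.


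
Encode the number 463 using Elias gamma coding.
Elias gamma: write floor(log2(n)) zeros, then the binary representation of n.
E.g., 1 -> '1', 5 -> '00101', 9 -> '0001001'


num_bits = floor(log2(463)) + 1 = 9
leading_zeros = num_bits - 1 = 8
binary(463) = 111001111

Elias gamma(463) = '00000000' + '111001111' = 00000000111001111 (17 bits)


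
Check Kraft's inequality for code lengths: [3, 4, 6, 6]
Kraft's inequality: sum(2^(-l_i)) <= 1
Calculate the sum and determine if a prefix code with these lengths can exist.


Sum = 2^(-3) + 2^(-4) + 2^(-6) + 2^(-6)
    = 0.125 + 0.0625 + 0.015625 + 0.015625
    = 14/64 = 0.21875
Since 0.21875 <= 1, Kraft's inequality IS satisfied.
A prefix code with these lengths CAN exist.

Kraft sum = 0.21875. Satisfied.


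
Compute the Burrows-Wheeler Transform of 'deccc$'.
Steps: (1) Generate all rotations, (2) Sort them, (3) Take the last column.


Rotations (sorted):
  0: $deccc -> last char: c
  1: c$decc -> last char: c
  2: cc$dec -> last char: c
  3: ccc$de -> last char: e
  4: deccc$ -> last char: $
  5: eccc$d -> last char: d


BWT = ccce$d


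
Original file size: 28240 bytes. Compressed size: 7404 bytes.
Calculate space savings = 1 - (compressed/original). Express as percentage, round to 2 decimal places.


ratio = compressed/original = 7404/28240 = 0.262181
savings = 1 - ratio = 1 - 0.262181 = 0.737819
as a percentage: 0.737819 * 100 = 73.78%

Space savings = 1 - 7404/28240 = 73.78%


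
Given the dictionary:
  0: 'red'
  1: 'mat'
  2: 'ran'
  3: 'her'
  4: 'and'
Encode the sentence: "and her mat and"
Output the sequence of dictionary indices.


Look up each word in the dictionary:
  'and' -> 4
  'her' -> 3
  'mat' -> 1
  'and' -> 4

Encoded: [4, 3, 1, 4]


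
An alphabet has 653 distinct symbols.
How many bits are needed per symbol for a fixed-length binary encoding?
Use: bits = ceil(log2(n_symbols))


log2(653) = 9.3509
Bracket: 2^9 = 512 < 653 <= 2^10 = 1024
So ceil(log2(653)) = 10

bits = ceil(log2(653)) = ceil(9.3509) = 10 bits


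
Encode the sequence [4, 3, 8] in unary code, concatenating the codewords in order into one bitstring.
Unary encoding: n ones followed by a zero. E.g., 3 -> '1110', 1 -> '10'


Encode each number as n ones followed by a terminating 0:
  4 -> 11110 (5 bits)
  3 -> 1110 (4 bits)
  8 -> 111111110 (9 bits)
Total length = 5 + 4 + 9 = 18 bits.

Unary([4, 3, 8]) = 111101110111111110 (18 bits)


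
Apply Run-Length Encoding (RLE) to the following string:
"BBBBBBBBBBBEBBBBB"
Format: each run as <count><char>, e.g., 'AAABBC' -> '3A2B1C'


Scanning runs left to right:
  i=0: run of 'B' x 11 -> '11B'
  i=11: run of 'E' x 1 -> '1E'
  i=12: run of 'B' x 5 -> '5B'

RLE = 11B1E5B


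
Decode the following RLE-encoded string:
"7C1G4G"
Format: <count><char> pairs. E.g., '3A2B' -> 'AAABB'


Expanding each <count><char> pair:
  7C -> 'CCCCCCC'
  1G -> 'G'
  4G -> 'GGGG'

Decoded = CCCCCCCGGGGG


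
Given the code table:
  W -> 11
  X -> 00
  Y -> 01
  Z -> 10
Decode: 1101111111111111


Decoding:
11 -> W
01 -> Y
11 -> W
11 -> W
11 -> W
11 -> W
11 -> W
11 -> W


Result: WYWWWWWW


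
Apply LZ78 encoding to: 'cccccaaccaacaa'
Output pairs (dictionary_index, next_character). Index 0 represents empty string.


LZ78 encoding steps:
Dictionary: {0: ''}
Step 1: w='' (idx 0), next='c' -> output (0, 'c'), add 'c' as idx 1
Step 2: w='c' (idx 1), next='c' -> output (1, 'c'), add 'cc' as idx 2
Step 3: w='cc' (idx 2), next='a' -> output (2, 'a'), add 'cca' as idx 3
Step 4: w='' (idx 0), next='a' -> output (0, 'a'), add 'a' as idx 4
Step 5: w='cca' (idx 3), next='a' -> output (3, 'a'), add 'ccaa' as idx 5
Step 6: w='c' (idx 1), next='a' -> output (1, 'a'), add 'ca' as idx 6
Step 7: w='a' (idx 4), end of input -> output (4, '')


Encoded: [(0, 'c'), (1, 'c'), (2, 'a'), (0, 'a'), (3, 'a'), (1, 'a'), (4, '')]


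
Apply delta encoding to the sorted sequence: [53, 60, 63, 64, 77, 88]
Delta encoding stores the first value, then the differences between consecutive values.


First value: 53
Deltas:
  60 - 53 = 7
  63 - 60 = 3
  64 - 63 = 1
  77 - 64 = 13
  88 - 77 = 11


Delta encoded: [53, 7, 3, 1, 13, 11]


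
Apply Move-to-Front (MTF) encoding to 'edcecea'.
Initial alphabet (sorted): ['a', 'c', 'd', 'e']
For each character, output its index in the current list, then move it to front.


MTF encoding:
'e': index 3 in ['a', 'c', 'd', 'e'] -> ['e', 'a', 'c', 'd']
'd': index 3 in ['e', 'a', 'c', 'd'] -> ['d', 'e', 'a', 'c']
'c': index 3 in ['d', 'e', 'a', 'c'] -> ['c', 'd', 'e', 'a']
'e': index 2 in ['c', 'd', 'e', 'a'] -> ['e', 'c', 'd', 'a']
'c': index 1 in ['e', 'c', 'd', 'a'] -> ['c', 'e', 'd', 'a']
'e': index 1 in ['c', 'e', 'd', 'a'] -> ['e', 'c', 'd', 'a']
'a': index 3 in ['e', 'c', 'd', 'a'] -> ['a', 'e', 'c', 'd']


Output: [3, 3, 3, 2, 1, 1, 3]


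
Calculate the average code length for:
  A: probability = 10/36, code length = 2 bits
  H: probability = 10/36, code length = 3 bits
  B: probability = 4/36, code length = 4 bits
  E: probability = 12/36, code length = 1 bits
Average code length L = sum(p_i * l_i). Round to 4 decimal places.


Weighted contributions p_i * l_i:
  A: (10/36) * 2 = 20/36
  H: (10/36) * 3 = 30/36
  B: (4/36) * 4 = 16/36
  E: (12/36) * 1 = 12/36
Sum = (20 + 30 + 16 + 12)/36 = 78/36

L = 78/36 = 2.1667 bits/symbol


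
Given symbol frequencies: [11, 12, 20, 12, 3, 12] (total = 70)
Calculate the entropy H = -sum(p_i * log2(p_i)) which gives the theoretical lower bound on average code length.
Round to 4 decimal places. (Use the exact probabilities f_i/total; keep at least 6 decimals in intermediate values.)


Per-symbol terms -p_i * log2(p_i) with p_i = f_i/70:
  p = 11/70 = 0.157143: log2(p) = -2.669851, -p*log2(p) = 0.419548
  p = 12/70 = 0.171429: log2(p) = -2.544321, -p*log2(p) = 0.436169
  p = 20/70 = 0.285714: log2(p) = -1.807355, -p*log2(p) = 0.516387
  p = 12/70 = 0.171429: log2(p) = -2.544321, -p*log2(p) = 0.436169
  p = 3/70 = 0.042857: log2(p) = -4.544321, -p*log2(p) = 0.194757
  p = 12/70 = 0.171429: log2(p) = -2.544321, -p*log2(p) = 0.436169
H = 0.419548 + 0.436169 + 0.516387 + 0.436169 + 0.194757 + 0.436169 = 2.439199

H = 2.4392 bits/symbol


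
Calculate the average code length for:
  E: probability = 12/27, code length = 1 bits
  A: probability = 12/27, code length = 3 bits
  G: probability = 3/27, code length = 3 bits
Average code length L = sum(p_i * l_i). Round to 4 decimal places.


Weighted contributions p_i * l_i:
  E: (12/27) * 1 = 12/27
  A: (12/27) * 3 = 36/27
  G: (3/27) * 3 = 9/27
Sum = (12 + 36 + 9)/27 = 57/27

L = 57/27 = 2.1111 bits/symbol


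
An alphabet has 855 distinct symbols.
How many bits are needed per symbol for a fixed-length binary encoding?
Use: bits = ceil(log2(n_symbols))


log2(855) = 9.7398
Bracket: 2^9 = 512 < 855 <= 2^10 = 1024
So ceil(log2(855)) = 10

bits = ceil(log2(855)) = ceil(9.7398) = 10 bits


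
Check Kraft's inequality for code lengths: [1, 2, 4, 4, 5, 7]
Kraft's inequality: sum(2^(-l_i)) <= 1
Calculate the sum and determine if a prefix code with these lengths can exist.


Sum = 2^(-1) + 2^(-2) + 2^(-4) + 2^(-4) + 2^(-5) + 2^(-7)
    = 0.5 + 0.25 + 0.0625 + 0.0625 + 0.03125 + 0.0078125
    = 117/128 = 0.9140625
Since 0.9140625 <= 1, Kraft's inequality IS satisfied.
A prefix code with these lengths CAN exist.

Kraft sum = 0.9140625. Satisfied.


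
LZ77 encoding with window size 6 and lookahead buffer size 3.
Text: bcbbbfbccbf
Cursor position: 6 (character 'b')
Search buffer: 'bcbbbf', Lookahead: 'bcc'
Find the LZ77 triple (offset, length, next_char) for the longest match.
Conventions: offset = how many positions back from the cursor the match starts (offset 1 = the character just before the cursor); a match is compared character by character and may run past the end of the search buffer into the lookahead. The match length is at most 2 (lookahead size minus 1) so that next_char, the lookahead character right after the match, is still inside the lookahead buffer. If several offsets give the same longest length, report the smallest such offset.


Try each offset into the search buffer:
  offset=1 (pos 5, char 'f'): match length 0
  offset=2 (pos 4, char 'b'): match length 1
  offset=3 (pos 3, char 'b'): match length 1
  offset=4 (pos 2, char 'b'): match length 1
  offset=5 (pos 1, char 'c'): match length 0
  offset=6 (pos 0, char 'b'): match length 2
Longest match has length 2 at offset 6.
next_char = character at position 6 + 2 = 8 -> 'c'

Best match: offset=6, length=2 (matching 'bc' starting at position 0)
LZ77 triple: (6, 2, 'c')


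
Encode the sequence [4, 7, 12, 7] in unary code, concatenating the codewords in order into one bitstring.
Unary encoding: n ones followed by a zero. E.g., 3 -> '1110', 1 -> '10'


Encode each number as n ones followed by a terminating 0:
  4 -> 11110 (5 bits)
  7 -> 11111110 (8 bits)
  12 -> 1111111111110 (13 bits)
  7 -> 11111110 (8 bits)
Total length = 5 + 8 + 13 + 8 = 34 bits.

Unary([4, 7, 12, 7]) = 1111011111110111111111111011111110 (34 bits)


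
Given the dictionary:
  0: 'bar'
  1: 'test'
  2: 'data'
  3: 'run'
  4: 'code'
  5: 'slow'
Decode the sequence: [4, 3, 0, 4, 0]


Look up each index in the dictionary:
  4 -> 'code'
  3 -> 'run'
  0 -> 'bar'
  4 -> 'code'
  0 -> 'bar'

Decoded: "code run bar code bar"


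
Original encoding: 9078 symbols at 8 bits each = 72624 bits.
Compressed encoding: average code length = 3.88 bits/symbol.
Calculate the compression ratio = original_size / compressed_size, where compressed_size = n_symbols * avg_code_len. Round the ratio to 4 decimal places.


original_size = n_symbols * orig_bits = 9078 * 8 = 72624 bits
compressed_size = n_symbols * avg_code_len = 9078 * 3.88 = 35222.64 bits
ratio = original_size / compressed_size = 72624 / 35222.64 = 2.0619

Compression ratio = 2.0619


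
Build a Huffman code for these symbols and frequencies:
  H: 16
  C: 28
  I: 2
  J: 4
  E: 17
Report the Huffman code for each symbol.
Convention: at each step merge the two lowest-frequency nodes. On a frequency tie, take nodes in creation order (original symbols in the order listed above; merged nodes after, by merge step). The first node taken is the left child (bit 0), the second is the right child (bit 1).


Huffman tree construction:
Step 1: Merge I(2) + J(4) = 6
Step 2: Merge (I+J)(6) + H(16) = 22
Step 3: Merge E(17) + ((I+J)+H)(22) = 39
Step 4: Merge C(28) + (E+((I+J)+H))(39) = 67
Read each symbol's code off the tree from the root (left child = 0, right child = 1).

Codes:
  H: 111 (length 3)
  C: 0 (length 1)
  I: 1100 (length 4)
  J: 1101 (length 4)
  E: 10 (length 2)
Average code length: 134/67 = 2.0000 bits/symbol


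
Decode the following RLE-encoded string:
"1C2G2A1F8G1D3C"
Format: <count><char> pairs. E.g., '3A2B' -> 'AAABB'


Expanding each <count><char> pair:
  1C -> 'C'
  2G -> 'GG'
  2A -> 'AA'
  1F -> 'F'
  8G -> 'GGGGGGGG'
  1D -> 'D'
  3C -> 'CCC'

Decoded = CGGAAFGGGGGGGGDCCC


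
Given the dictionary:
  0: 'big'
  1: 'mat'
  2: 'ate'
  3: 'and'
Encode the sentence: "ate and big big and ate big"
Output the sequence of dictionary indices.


Look up each word in the dictionary:
  'ate' -> 2
  'and' -> 3
  'big' -> 0
  'big' -> 0
  'and' -> 3
  'ate' -> 2
  'big' -> 0

Encoded: [2, 3, 0, 0, 3, 2, 0]


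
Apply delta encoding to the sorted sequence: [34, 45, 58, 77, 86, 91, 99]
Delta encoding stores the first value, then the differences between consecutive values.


First value: 34
Deltas:
  45 - 34 = 11
  58 - 45 = 13
  77 - 58 = 19
  86 - 77 = 9
  91 - 86 = 5
  99 - 91 = 8


Delta encoded: [34, 11, 13, 19, 9, 5, 8]


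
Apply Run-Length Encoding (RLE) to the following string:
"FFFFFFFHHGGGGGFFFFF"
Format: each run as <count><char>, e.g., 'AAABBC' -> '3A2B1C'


Scanning runs left to right:
  i=0: run of 'F' x 7 -> '7F'
  i=7: run of 'H' x 2 -> '2H'
  i=9: run of 'G' x 5 -> '5G'
  i=14: run of 'F' x 5 -> '5F'

RLE = 7F2H5G5F


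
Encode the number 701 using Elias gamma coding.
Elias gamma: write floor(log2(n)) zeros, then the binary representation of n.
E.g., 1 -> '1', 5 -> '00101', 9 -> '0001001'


num_bits = floor(log2(701)) + 1 = 10
leading_zeros = num_bits - 1 = 9
binary(701) = 1010111101

Elias gamma(701) = '000000000' + '1010111101' = 0000000001010111101 (19 bits)


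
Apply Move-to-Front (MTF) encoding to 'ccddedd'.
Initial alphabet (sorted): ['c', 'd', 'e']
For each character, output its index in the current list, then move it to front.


MTF encoding:
'c': index 0 in ['c', 'd', 'e'] -> ['c', 'd', 'e']
'c': index 0 in ['c', 'd', 'e'] -> ['c', 'd', 'e']
'd': index 1 in ['c', 'd', 'e'] -> ['d', 'c', 'e']
'd': index 0 in ['d', 'c', 'e'] -> ['d', 'c', 'e']
'e': index 2 in ['d', 'c', 'e'] -> ['e', 'd', 'c']
'd': index 1 in ['e', 'd', 'c'] -> ['d', 'e', 'c']
'd': index 0 in ['d', 'e', 'c'] -> ['d', 'e', 'c']


Output: [0, 0, 1, 0, 2, 1, 0]


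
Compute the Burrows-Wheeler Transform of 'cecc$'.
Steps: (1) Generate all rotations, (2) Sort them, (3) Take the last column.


Rotations (sorted):
  0: $cecc -> last char: c
  1: c$cec -> last char: c
  2: cc$ce -> last char: e
  3: cecc$ -> last char: $
  4: ecc$c -> last char: c


BWT = cce$c


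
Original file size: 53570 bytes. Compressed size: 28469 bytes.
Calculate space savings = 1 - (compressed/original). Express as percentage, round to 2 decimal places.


ratio = compressed/original = 28469/53570 = 0.531436
savings = 1 - ratio = 1 - 0.531436 = 0.468564
as a percentage: 0.468564 * 100 = 46.86%

Space savings = 1 - 28469/53570 = 46.86%


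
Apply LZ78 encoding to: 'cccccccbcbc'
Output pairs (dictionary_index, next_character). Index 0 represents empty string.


LZ78 encoding steps:
Dictionary: {0: ''}
Step 1: w='' (idx 0), next='c' -> output (0, 'c'), add 'c' as idx 1
Step 2: w='c' (idx 1), next='c' -> output (1, 'c'), add 'cc' as idx 2
Step 3: w='cc' (idx 2), next='c' -> output (2, 'c'), add 'ccc' as idx 3
Step 4: w='c' (idx 1), next='b' -> output (1, 'b'), add 'cb' as idx 4
Step 5: w='cb' (idx 4), next='c' -> output (4, 'c'), add 'cbc' as idx 5


Encoded: [(0, 'c'), (1, 'c'), (2, 'c'), (1, 'b'), (4, 'c')]


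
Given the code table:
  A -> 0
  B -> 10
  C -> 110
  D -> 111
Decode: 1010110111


Decoding:
10 -> B
10 -> B
110 -> C
111 -> D


Result: BBCD


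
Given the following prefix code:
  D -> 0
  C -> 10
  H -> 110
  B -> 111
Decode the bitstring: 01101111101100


Decoding step by step:
Bits 0 -> D
Bits 110 -> H
Bits 111 -> B
Bits 110 -> H
Bits 110 -> H
Bits 0 -> D


Decoded message: DHBHHD


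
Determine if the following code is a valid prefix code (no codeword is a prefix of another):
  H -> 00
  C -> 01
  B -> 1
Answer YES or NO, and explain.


Checking each pair (does one codeword prefix another?):
  H='00' vs C='01': no prefix
  H='00' vs B='1': no prefix
  C='01' vs H='00': no prefix
  C='01' vs B='1': no prefix
  B='1' vs H='00': no prefix
  B='1' vs C='01': no prefix
No violation found over all pairs.

YES -- this is a valid prefix code. No codeword is a prefix of any other codeword.


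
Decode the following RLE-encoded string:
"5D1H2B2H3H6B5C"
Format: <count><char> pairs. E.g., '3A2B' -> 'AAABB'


Expanding each <count><char> pair:
  5D -> 'DDDDD'
  1H -> 'H'
  2B -> 'BB'
  2H -> 'HH'
  3H -> 'HHH'
  6B -> 'BBBBBB'
  5C -> 'CCCCC'

Decoded = DDDDDHBBHHHHHBBBBBBCCCCC


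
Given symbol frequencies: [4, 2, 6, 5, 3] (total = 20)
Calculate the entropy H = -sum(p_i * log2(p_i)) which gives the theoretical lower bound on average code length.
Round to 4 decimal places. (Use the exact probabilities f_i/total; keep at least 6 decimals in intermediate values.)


Per-symbol terms -p_i * log2(p_i) with p_i = f_i/20:
  p = 4/20 = 0.200000: log2(p) = -2.321928, -p*log2(p) = 0.464386
  p = 2/20 = 0.100000: log2(p) = -3.321928, -p*log2(p) = 0.332193
  p = 6/20 = 0.300000: log2(p) = -1.736966, -p*log2(p) = 0.521090
  p = 5/20 = 0.250000: log2(p) = -2.000000, -p*log2(p) = 0.500000
  p = 3/20 = 0.150000: log2(p) = -2.736966, -p*log2(p) = 0.410545
H = 0.464386 + 0.332193 + 0.521090 + 0.500000 + 0.410545 = 2.228214

H = 2.2282 bits/symbol


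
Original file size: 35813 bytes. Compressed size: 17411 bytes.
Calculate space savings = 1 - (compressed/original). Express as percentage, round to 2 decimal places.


ratio = compressed/original = 17411/35813 = 0.486164
savings = 1 - ratio = 1 - 0.486164 = 0.513836
as a percentage: 0.513836 * 100 = 51.38%

Space savings = 1 - 17411/35813 = 51.38%


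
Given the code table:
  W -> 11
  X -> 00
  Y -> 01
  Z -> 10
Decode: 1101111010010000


Decoding:
11 -> W
01 -> Y
11 -> W
10 -> Z
10 -> Z
01 -> Y
00 -> X
00 -> X


Result: WYWZZYXX


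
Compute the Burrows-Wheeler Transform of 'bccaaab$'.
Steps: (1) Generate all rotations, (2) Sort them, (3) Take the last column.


Rotations (sorted):
  0: $bccaaab -> last char: b
  1: aaab$bcc -> last char: c
  2: aab$bcca -> last char: a
  3: ab$bccaa -> last char: a
  4: b$bccaaa -> last char: a
  5: bccaaab$ -> last char: $
  6: caaab$bc -> last char: c
  7: ccaaab$b -> last char: b


BWT = bcaaa$cb


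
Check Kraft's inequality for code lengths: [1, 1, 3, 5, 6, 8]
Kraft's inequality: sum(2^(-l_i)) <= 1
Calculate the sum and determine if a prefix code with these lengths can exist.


Sum = 2^(-1) + 2^(-1) + 2^(-3) + 2^(-5) + 2^(-6) + 2^(-8)
    = 0.5 + 0.5 + 0.125 + 0.03125 + 0.015625 + 0.00390625
    = 301/256 = 1.17578125
Since 1.17578125 > 1, Kraft's inequality is NOT satisfied.
A prefix code with these lengths CANNOT exist.

Kraft sum = 1.17578125. Not satisfied.


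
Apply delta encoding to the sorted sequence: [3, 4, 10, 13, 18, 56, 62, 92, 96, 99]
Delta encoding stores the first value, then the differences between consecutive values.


First value: 3
Deltas:
  4 - 3 = 1
  10 - 4 = 6
  13 - 10 = 3
  18 - 13 = 5
  56 - 18 = 38
  62 - 56 = 6
  92 - 62 = 30
  96 - 92 = 4
  99 - 96 = 3


Delta encoded: [3, 1, 6, 3, 5, 38, 6, 30, 4, 3]


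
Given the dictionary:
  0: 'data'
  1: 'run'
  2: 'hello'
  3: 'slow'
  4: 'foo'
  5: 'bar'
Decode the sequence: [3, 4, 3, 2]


Look up each index in the dictionary:
  3 -> 'slow'
  4 -> 'foo'
  3 -> 'slow'
  2 -> 'hello'

Decoded: "slow foo slow hello"


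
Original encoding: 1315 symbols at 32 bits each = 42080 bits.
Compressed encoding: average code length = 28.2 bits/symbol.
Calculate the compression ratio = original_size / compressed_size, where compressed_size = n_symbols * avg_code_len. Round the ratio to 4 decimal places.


original_size = n_symbols * orig_bits = 1315 * 32 = 42080 bits
compressed_size = n_symbols * avg_code_len = 1315 * 28.2 = 37083.0 bits
ratio = original_size / compressed_size = 42080 / 37083.0 = 1.1348

Compression ratio = 1.1348


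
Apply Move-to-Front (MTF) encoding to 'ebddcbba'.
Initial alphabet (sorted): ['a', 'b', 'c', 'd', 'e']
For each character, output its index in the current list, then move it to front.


MTF encoding:
'e': index 4 in ['a', 'b', 'c', 'd', 'e'] -> ['e', 'a', 'b', 'c', 'd']
'b': index 2 in ['e', 'a', 'b', 'c', 'd'] -> ['b', 'e', 'a', 'c', 'd']
'd': index 4 in ['b', 'e', 'a', 'c', 'd'] -> ['d', 'b', 'e', 'a', 'c']
'd': index 0 in ['d', 'b', 'e', 'a', 'c'] -> ['d', 'b', 'e', 'a', 'c']
'c': index 4 in ['d', 'b', 'e', 'a', 'c'] -> ['c', 'd', 'b', 'e', 'a']
'b': index 2 in ['c', 'd', 'b', 'e', 'a'] -> ['b', 'c', 'd', 'e', 'a']
'b': index 0 in ['b', 'c', 'd', 'e', 'a'] -> ['b', 'c', 'd', 'e', 'a']
'a': index 4 in ['b', 'c', 'd', 'e', 'a'] -> ['a', 'b', 'c', 'd', 'e']


Output: [4, 2, 4, 0, 4, 2, 0, 4]


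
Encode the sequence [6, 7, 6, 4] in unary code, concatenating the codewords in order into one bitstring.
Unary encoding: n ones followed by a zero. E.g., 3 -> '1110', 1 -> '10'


Encode each number as n ones followed by a terminating 0:
  6 -> 1111110 (7 bits)
  7 -> 11111110 (8 bits)
  6 -> 1111110 (7 bits)
  4 -> 11110 (5 bits)
Total length = 7 + 8 + 7 + 5 = 27 bits.

Unary([6, 7, 6, 4]) = 111111011111110111111011110 (27 bits)


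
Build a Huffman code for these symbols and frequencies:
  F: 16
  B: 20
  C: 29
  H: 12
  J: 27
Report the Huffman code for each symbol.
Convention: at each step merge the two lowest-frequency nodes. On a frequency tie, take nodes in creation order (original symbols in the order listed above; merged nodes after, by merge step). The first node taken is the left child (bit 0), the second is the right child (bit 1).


Huffman tree construction:
Step 1: Merge H(12) + F(16) = 28
Step 2: Merge B(20) + J(27) = 47
Step 3: Merge (H+F)(28) + C(29) = 57
Step 4: Merge (B+J)(47) + ((H+F)+C)(57) = 104
Read each symbol's code off the tree from the root (left child = 0, right child = 1).

Codes:
  F: 101 (length 3)
  B: 00 (length 2)
  C: 11 (length 2)
  H: 100 (length 3)
  J: 01 (length 2)
Average code length: 236/104 = 2.2692 bits/symbol


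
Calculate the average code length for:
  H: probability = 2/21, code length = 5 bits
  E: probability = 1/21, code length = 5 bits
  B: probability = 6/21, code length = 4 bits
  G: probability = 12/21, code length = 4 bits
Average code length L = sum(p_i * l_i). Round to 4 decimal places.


Weighted contributions p_i * l_i:
  H: (2/21) * 5 = 10/21
  E: (1/21) * 5 = 5/21
  B: (6/21) * 4 = 24/21
  G: (12/21) * 4 = 48/21
Sum = (10 + 5 + 24 + 48)/21 = 87/21

L = 87/21 = 4.1429 bits/symbol


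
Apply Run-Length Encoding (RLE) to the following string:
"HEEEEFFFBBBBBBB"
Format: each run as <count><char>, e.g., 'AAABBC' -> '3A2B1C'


Scanning runs left to right:
  i=0: run of 'H' x 1 -> '1H'
  i=1: run of 'E' x 4 -> '4E'
  i=5: run of 'F' x 3 -> '3F'
  i=8: run of 'B' x 7 -> '7B'

RLE = 1H4E3F7B


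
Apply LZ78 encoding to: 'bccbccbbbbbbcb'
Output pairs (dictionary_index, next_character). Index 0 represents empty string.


LZ78 encoding steps:
Dictionary: {0: ''}
Step 1: w='' (idx 0), next='b' -> output (0, 'b'), add 'b' as idx 1
Step 2: w='' (idx 0), next='c' -> output (0, 'c'), add 'c' as idx 2
Step 3: w='c' (idx 2), next='b' -> output (2, 'b'), add 'cb' as idx 3
Step 4: w='c' (idx 2), next='c' -> output (2, 'c'), add 'cc' as idx 4
Step 5: w='b' (idx 1), next='b' -> output (1, 'b'), add 'bb' as idx 5
Step 6: w='bb' (idx 5), next='b' -> output (5, 'b'), add 'bbb' as idx 6
Step 7: w='b' (idx 1), next='c' -> output (1, 'c'), add 'bc' as idx 7
Step 8: w='b' (idx 1), end of input -> output (1, '')


Encoded: [(0, 'b'), (0, 'c'), (2, 'b'), (2, 'c'), (1, 'b'), (5, 'b'), (1, 'c'), (1, '')]


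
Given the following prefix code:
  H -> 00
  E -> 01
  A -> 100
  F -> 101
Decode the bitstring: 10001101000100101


Decoding step by step:
Bits 100 -> A
Bits 01 -> E
Bits 101 -> F
Bits 00 -> H
Bits 01 -> E
Bits 00 -> H
Bits 101 -> F


Decoded message: AEFHEHF


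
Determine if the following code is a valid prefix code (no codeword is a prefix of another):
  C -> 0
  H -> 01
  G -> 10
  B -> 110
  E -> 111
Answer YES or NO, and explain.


Checking each pair (does one codeword prefix another?):
  C='0' vs H='01': prefix -- VIOLATION

NO -- this is NOT a valid prefix code. C (0) is a prefix of H (01).


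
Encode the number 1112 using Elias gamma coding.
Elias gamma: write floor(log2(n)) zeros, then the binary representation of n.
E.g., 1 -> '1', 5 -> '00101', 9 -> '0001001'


num_bits = floor(log2(1112)) + 1 = 11
leading_zeros = num_bits - 1 = 10
binary(1112) = 10001011000

Elias gamma(1112) = '0000000000' + '10001011000' = 000000000010001011000 (21 bits)


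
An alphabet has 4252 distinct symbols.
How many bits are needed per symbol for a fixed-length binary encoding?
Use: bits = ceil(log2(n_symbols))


log2(4252) = 12.0539
Bracket: 2^12 = 4096 < 4252 <= 2^13 = 8192
So ceil(log2(4252)) = 13

bits = ceil(log2(4252)) = ceil(12.0539) = 13 bits


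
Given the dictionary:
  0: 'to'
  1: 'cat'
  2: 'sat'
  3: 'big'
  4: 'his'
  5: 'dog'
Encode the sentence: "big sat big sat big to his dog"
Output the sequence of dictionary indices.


Look up each word in the dictionary:
  'big' -> 3
  'sat' -> 2
  'big' -> 3
  'sat' -> 2
  'big' -> 3
  'to' -> 0
  'his' -> 4
  'dog' -> 5

Encoded: [3, 2, 3, 2, 3, 0, 4, 5]


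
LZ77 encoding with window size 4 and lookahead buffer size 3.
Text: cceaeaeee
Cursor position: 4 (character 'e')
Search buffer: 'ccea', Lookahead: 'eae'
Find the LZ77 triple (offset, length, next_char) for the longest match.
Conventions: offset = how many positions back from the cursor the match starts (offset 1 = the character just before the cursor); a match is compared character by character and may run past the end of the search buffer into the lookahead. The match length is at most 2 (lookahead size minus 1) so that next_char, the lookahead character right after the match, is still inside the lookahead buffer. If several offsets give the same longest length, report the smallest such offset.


Try each offset into the search buffer:
  offset=1 (pos 3, char 'a'): match length 0
  offset=2 (pos 2, char 'e'): match length 2
  offset=3 (pos 1, char 'c'): match length 0
  offset=4 (pos 0, char 'c'): match length 0
Longest match has length 2 at offset 2.
next_char = character at position 4 + 2 = 6 -> 'e'

Best match: offset=2, length=2 (matching 'ea' starting at position 2)
LZ77 triple: (2, 2, 'e')


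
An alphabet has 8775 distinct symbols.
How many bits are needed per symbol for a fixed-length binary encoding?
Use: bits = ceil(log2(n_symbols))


log2(8775) = 13.0992
Bracket: 2^13 = 8192 < 8775 <= 2^14 = 16384
So ceil(log2(8775)) = 14

bits = ceil(log2(8775)) = ceil(13.0992) = 14 bits


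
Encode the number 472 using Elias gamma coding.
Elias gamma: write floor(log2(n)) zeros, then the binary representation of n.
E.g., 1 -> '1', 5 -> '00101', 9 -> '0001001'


num_bits = floor(log2(472)) + 1 = 9
leading_zeros = num_bits - 1 = 8
binary(472) = 111011000

Elias gamma(472) = '00000000' + '111011000' = 00000000111011000 (17 bits)


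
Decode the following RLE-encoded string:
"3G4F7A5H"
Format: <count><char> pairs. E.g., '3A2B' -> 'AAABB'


Expanding each <count><char> pair:
  3G -> 'GGG'
  4F -> 'FFFF'
  7A -> 'AAAAAAA'
  5H -> 'HHHHH'

Decoded = GGGFFFFAAAAAAAHHHHH


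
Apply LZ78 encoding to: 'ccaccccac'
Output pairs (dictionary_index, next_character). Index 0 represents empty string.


LZ78 encoding steps:
Dictionary: {0: ''}
Step 1: w='' (idx 0), next='c' -> output (0, 'c'), add 'c' as idx 1
Step 2: w='c' (idx 1), next='a' -> output (1, 'a'), add 'ca' as idx 2
Step 3: w='c' (idx 1), next='c' -> output (1, 'c'), add 'cc' as idx 3
Step 4: w='cc' (idx 3), next='a' -> output (3, 'a'), add 'cca' as idx 4
Step 5: w='c' (idx 1), end of input -> output (1, '')


Encoded: [(0, 'c'), (1, 'a'), (1, 'c'), (3, 'a'), (1, '')]


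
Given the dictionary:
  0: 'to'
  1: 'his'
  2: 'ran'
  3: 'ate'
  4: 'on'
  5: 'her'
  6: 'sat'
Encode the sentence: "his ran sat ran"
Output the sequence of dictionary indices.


Look up each word in the dictionary:
  'his' -> 1
  'ran' -> 2
  'sat' -> 6
  'ran' -> 2

Encoded: [1, 2, 6, 2]


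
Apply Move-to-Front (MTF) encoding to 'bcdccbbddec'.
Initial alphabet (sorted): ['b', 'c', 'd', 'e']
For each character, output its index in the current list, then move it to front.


MTF encoding:
'b': index 0 in ['b', 'c', 'd', 'e'] -> ['b', 'c', 'd', 'e']
'c': index 1 in ['b', 'c', 'd', 'e'] -> ['c', 'b', 'd', 'e']
'd': index 2 in ['c', 'b', 'd', 'e'] -> ['d', 'c', 'b', 'e']
'c': index 1 in ['d', 'c', 'b', 'e'] -> ['c', 'd', 'b', 'e']
'c': index 0 in ['c', 'd', 'b', 'e'] -> ['c', 'd', 'b', 'e']
'b': index 2 in ['c', 'd', 'b', 'e'] -> ['b', 'c', 'd', 'e']
'b': index 0 in ['b', 'c', 'd', 'e'] -> ['b', 'c', 'd', 'e']
'd': index 2 in ['b', 'c', 'd', 'e'] -> ['d', 'b', 'c', 'e']
'd': index 0 in ['d', 'b', 'c', 'e'] -> ['d', 'b', 'c', 'e']
'e': index 3 in ['d', 'b', 'c', 'e'] -> ['e', 'd', 'b', 'c']
'c': index 3 in ['e', 'd', 'b', 'c'] -> ['c', 'e', 'd', 'b']


Output: [0, 1, 2, 1, 0, 2, 0, 2, 0, 3, 3]


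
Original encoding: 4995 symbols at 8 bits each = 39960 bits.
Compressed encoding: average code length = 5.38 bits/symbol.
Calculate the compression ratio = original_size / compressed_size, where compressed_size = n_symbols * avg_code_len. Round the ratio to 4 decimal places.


original_size = n_symbols * orig_bits = 4995 * 8 = 39960 bits
compressed_size = n_symbols * avg_code_len = 4995 * 5.38 = 26873.1 bits
ratio = original_size / compressed_size = 39960 / 26873.1 = 1.487

Compression ratio = 1.487


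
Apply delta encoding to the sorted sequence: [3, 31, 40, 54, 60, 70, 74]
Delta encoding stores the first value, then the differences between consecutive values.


First value: 3
Deltas:
  31 - 3 = 28
  40 - 31 = 9
  54 - 40 = 14
  60 - 54 = 6
  70 - 60 = 10
  74 - 70 = 4


Delta encoded: [3, 28, 9, 14, 6, 10, 4]


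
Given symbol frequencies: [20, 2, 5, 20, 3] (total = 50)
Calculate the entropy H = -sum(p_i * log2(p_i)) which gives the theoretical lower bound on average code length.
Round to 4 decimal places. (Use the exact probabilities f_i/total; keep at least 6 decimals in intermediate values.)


Per-symbol terms -p_i * log2(p_i) with p_i = f_i/50:
  p = 20/50 = 0.400000: log2(p) = -1.321928, -p*log2(p) = 0.528771
  p = 2/50 = 0.040000: log2(p) = -4.643856, -p*log2(p) = 0.185754
  p = 5/50 = 0.100000: log2(p) = -3.321928, -p*log2(p) = 0.332193
  p = 20/50 = 0.400000: log2(p) = -1.321928, -p*log2(p) = 0.528771
  p = 3/50 = 0.060000: log2(p) = -4.058894, -p*log2(p) = 0.243534
H = 0.528771 + 0.185754 + 0.332193 + 0.528771 + 0.243534 = 1.819023

H = 1.819 bits/symbol


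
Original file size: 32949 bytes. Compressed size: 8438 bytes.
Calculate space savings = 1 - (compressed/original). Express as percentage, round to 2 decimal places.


ratio = compressed/original = 8438/32949 = 0.256093
savings = 1 - ratio = 1 - 0.256093 = 0.743907
as a percentage: 0.743907 * 100 = 74.39%

Space savings = 1 - 8438/32949 = 74.39%


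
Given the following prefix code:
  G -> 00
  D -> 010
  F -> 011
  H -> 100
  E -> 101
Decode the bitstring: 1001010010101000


Decoding step by step:
Bits 100 -> H
Bits 101 -> E
Bits 00 -> G
Bits 101 -> E
Bits 010 -> D
Bits 00 -> G


Decoded message: HEGEDG


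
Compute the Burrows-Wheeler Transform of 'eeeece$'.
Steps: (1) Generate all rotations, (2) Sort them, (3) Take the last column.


Rotations (sorted):
  0: $eeeece -> last char: e
  1: ce$eeee -> last char: e
  2: e$eeeec -> last char: c
  3: ece$eee -> last char: e
  4: eece$ee -> last char: e
  5: eeece$e -> last char: e
  6: eeeece$ -> last char: $


BWT = eeceee$


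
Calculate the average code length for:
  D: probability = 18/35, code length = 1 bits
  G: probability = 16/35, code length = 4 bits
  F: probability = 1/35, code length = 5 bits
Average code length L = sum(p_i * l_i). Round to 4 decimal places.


Weighted contributions p_i * l_i:
  D: (18/35) * 1 = 18/35
  G: (16/35) * 4 = 64/35
  F: (1/35) * 5 = 5/35
Sum = (18 + 64 + 5)/35 = 87/35

L = 87/35 = 2.4857 bits/symbol


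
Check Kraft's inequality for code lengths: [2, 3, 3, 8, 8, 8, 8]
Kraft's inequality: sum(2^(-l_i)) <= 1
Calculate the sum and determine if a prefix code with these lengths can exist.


Sum = 2^(-2) + 2^(-3) + 2^(-3) + 2^(-8) + 2^(-8) + 2^(-8) + 2^(-8)
    = 0.25 + 0.125 + 0.125 + 0.00390625 + 0.00390625 + 0.00390625 + 0.00390625
    = 132/256 = 0.515625
Since 0.515625 <= 1, Kraft's inequality IS satisfied.
A prefix code with these lengths CAN exist.

Kraft sum = 0.515625. Satisfied.


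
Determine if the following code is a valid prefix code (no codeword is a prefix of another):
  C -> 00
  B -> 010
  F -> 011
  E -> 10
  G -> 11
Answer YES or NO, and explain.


Checking each pair (does one codeword prefix another?):
  C='00' vs B='010': no prefix
  C='00' vs F='011': no prefix
  C='00' vs E='10': no prefix
  C='00' vs G='11': no prefix
  B='010' vs C='00': no prefix
  B='010' vs F='011': no prefix
  B='010' vs E='10': no prefix
  B='010' vs G='11': no prefix
  F='011' vs C='00': no prefix
  F='011' vs B='010': no prefix
  F='011' vs E='10': no prefix
  F='011' vs G='11': no prefix
  E='10' vs C='00': no prefix
  E='10' vs B='010': no prefix
  E='10' vs F='011': no prefix
  E='10' vs G='11': no prefix
  G='11' vs C='00': no prefix
  G='11' vs B='010': no prefix
  G='11' vs F='011': no prefix
  G='11' vs E='10': no prefix
No violation found over all pairs.

YES -- this is a valid prefix code. No codeword is a prefix of any other codeword.


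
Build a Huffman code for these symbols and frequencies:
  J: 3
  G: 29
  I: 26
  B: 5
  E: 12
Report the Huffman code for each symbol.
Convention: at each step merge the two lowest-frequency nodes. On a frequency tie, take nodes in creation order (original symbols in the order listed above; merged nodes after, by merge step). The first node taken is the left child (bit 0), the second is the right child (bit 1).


Huffman tree construction:
Step 1: Merge J(3) + B(5) = 8
Step 2: Merge (J+B)(8) + E(12) = 20
Step 3: Merge ((J+B)+E)(20) + I(26) = 46
Step 4: Merge G(29) + (((J+B)+E)+I)(46) = 75
Read each symbol's code off the tree from the root (left child = 0, right child = 1).

Codes:
  J: 1000 (length 4)
  G: 0 (length 1)
  I: 11 (length 2)
  B: 1001 (length 4)
  E: 101 (length 3)
Average code length: 149/75 = 1.9867 bits/symbol


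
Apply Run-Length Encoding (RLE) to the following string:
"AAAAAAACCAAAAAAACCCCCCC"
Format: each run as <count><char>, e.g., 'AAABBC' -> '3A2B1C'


Scanning runs left to right:
  i=0: run of 'A' x 7 -> '7A'
  i=7: run of 'C' x 2 -> '2C'
  i=9: run of 'A' x 7 -> '7A'
  i=16: run of 'C' x 7 -> '7C'

RLE = 7A2C7A7C


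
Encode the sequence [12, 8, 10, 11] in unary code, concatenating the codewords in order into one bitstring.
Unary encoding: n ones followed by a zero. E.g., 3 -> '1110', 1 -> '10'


Encode each number as n ones followed by a terminating 0:
  12 -> 1111111111110 (13 bits)
  8 -> 111111110 (9 bits)
  10 -> 11111111110 (11 bits)
  11 -> 111111111110 (12 bits)
Total length = 13 + 9 + 11 + 12 = 45 bits.

Unary([12, 8, 10, 11]) = 111111111111011111111011111111110111111111110 (45 bits)


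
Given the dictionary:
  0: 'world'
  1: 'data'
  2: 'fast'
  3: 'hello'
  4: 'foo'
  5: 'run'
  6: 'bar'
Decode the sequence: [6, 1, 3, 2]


Look up each index in the dictionary:
  6 -> 'bar'
  1 -> 'data'
  3 -> 'hello'
  2 -> 'fast'

Decoded: "bar data hello fast"


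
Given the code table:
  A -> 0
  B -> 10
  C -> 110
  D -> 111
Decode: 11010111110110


Decoding:
110 -> C
10 -> B
111 -> D
110 -> C
110 -> C


Result: CBDCC


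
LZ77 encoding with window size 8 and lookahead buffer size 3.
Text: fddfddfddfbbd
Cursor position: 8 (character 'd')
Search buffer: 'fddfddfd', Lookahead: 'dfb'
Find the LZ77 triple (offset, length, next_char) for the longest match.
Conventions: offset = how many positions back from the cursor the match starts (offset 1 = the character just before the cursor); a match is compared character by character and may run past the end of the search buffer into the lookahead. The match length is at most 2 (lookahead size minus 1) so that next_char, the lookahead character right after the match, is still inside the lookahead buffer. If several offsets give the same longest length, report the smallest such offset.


Try each offset into the search buffer:
  offset=1 (pos 7, char 'd'): match length 1
  offset=2 (pos 6, char 'f'): match length 0
  offset=3 (pos 5, char 'd'): match length 2
  offset=4 (pos 4, char 'd'): match length 1
  offset=5 (pos 3, char 'f'): match length 0
  offset=6 (pos 2, char 'd'): match length 2
  offset=7 (pos 1, char 'd'): match length 1
  offset=8 (pos 0, char 'f'): match length 0
Longest match has length 2, found at offsets 3, 6; take the smallest, offset 3.
next_char = character at position 8 + 2 = 10 -> 'b'

Best match: offset=3, length=2 (matching 'df' starting at position 5)
LZ77 triple: (3, 2, 'b')


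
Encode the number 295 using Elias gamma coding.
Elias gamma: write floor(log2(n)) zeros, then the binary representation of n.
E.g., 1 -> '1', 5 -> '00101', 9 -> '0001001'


num_bits = floor(log2(295)) + 1 = 9
leading_zeros = num_bits - 1 = 8
binary(295) = 100100111

Elias gamma(295) = '00000000' + '100100111' = 00000000100100111 (17 bits)
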